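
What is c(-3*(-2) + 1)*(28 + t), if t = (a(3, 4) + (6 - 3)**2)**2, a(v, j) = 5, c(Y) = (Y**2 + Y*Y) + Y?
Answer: 23520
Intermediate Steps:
c(Y) = Y + 2*Y**2 (c(Y) = (Y**2 + Y**2) + Y = 2*Y**2 + Y = Y + 2*Y**2)
t = 196 (t = (5 + (6 - 3)**2)**2 = (5 + 3**2)**2 = (5 + 9)**2 = 14**2 = 196)
c(-3*(-2) + 1)*(28 + t) = ((-3*(-2) + 1)*(1 + 2*(-3*(-2) + 1)))*(28 + 196) = ((6 + 1)*(1 + 2*(6 + 1)))*224 = (7*(1 + 2*7))*224 = (7*(1 + 14))*224 = (7*15)*224 = 105*224 = 23520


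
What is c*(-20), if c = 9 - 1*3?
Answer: -120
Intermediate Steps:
c = 6 (c = 9 - 3 = 6)
c*(-20) = 6*(-20) = -120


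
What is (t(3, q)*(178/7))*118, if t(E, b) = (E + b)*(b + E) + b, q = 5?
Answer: 1449276/7 ≈ 2.0704e+5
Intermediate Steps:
t(E, b) = b + (E + b)**2 (t(E, b) = (E + b)*(E + b) + b = (E + b)**2 + b = b + (E + b)**2)
(t(3, q)*(178/7))*118 = ((5 + (3 + 5)**2)*(178/7))*118 = ((5 + 8**2)*(178*(1/7)))*118 = ((5 + 64)*(178/7))*118 = (69*(178/7))*118 = (12282/7)*118 = 1449276/7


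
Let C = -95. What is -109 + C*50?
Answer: -4859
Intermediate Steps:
-109 + C*50 = -109 - 95*50 = -109 - 4750 = -4859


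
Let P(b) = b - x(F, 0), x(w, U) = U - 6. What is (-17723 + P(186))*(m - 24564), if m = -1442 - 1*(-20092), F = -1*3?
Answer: 103678334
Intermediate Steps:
F = -3
m = 18650 (m = -1442 + 20092 = 18650)
x(w, U) = -6 + U
P(b) = 6 + b (P(b) = b - (-6 + 0) = b - 1*(-6) = b + 6 = 6 + b)
(-17723 + P(186))*(m - 24564) = (-17723 + (6 + 186))*(18650 - 24564) = (-17723 + 192)*(-5914) = -17531*(-5914) = 103678334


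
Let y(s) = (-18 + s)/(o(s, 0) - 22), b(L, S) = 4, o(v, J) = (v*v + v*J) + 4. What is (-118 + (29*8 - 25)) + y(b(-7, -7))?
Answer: 96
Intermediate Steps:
o(v, J) = 4 + v**2 + J*v (o(v, J) = (v**2 + J*v) + 4 = 4 + v**2 + J*v)
y(s) = (-18 + s)/(-18 + s**2) (y(s) = (-18 + s)/((4 + s**2 + 0*s) - 22) = (-18 + s)/((4 + s**2 + 0) - 22) = (-18 + s)/((4 + s**2) - 22) = (-18 + s)/(-18 + s**2))
(-118 + (29*8 - 25)) + y(b(-7, -7)) = (-118 + (29*8 - 25)) + (-18 + 4)/(-18 + 4**2) = (-118 + (232 - 25)) - 14/(-18 + 16) = (-118 + 207) - 14/(-2) = 89 - 1/2*(-14) = 89 + 7 = 96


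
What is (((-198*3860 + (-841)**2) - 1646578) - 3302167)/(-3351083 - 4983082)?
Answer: 5005744/8334165 ≈ 0.60063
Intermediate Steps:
(((-198*3860 + (-841)**2) - 1646578) - 3302167)/(-3351083 - 4983082) = (((-764280 + 707281) - 1646578) - 3302167)/(-8334165) = ((-56999 - 1646578) - 3302167)*(-1/8334165) = (-1703577 - 3302167)*(-1/8334165) = -5005744*(-1/8334165) = 5005744/8334165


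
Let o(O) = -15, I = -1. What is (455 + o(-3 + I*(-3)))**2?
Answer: 193600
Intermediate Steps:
(455 + o(-3 + I*(-3)))**2 = (455 - 15)**2 = 440**2 = 193600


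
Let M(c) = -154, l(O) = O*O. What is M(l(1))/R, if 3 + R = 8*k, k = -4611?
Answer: 154/36891 ≈ 0.0041745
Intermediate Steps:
l(O) = O**2
R = -36891 (R = -3 + 8*(-4611) = -3 - 36888 = -36891)
M(l(1))/R = -154/(-36891) = -154*(-1/36891) = 154/36891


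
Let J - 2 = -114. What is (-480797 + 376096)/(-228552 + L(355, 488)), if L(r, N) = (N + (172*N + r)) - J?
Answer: 104701/143661 ≈ 0.72881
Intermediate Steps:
J = -112 (J = 2 - 114 = -112)
L(r, N) = 112 + r + 173*N (L(r, N) = (N + (172*N + r)) - 1*(-112) = (N + (r + 172*N)) + 112 = (r + 173*N) + 112 = 112 + r + 173*N)
(-480797 + 376096)/(-228552 + L(355, 488)) = (-480797 + 376096)/(-228552 + (112 + 355 + 173*488)) = -104701/(-228552 + (112 + 355 + 84424)) = -104701/(-228552 + 84891) = -104701/(-143661) = -104701*(-1/143661) = 104701/143661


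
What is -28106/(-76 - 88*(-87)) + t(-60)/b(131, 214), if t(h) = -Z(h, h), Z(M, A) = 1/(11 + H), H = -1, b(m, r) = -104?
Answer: -1461133/394160 ≈ -3.7070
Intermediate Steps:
Z(M, A) = 1/10 (Z(M, A) = 1/(11 - 1) = 1/10)
t(h) = -1/10 (t(h) = -1*1/10 = -1/10)
-28106/(-76 - 88*(-87)) + t(-60)/b(131, 214) = -28106/(-76 - 88*(-87)) - 1/10/(-104) = -28106/(-76 + 7656) - 1/10*(-1/104) = -28106/7580 + 1/1040 = -28106*1/7580 + 1/1040 = -14053/3790 + 1/1040 = -1461133/394160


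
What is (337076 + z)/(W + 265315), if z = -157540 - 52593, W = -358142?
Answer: -126943/92827 ≈ -1.3675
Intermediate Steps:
z = -210133
(337076 + z)/(W + 265315) = (337076 - 210133)/(-358142 + 265315) = 126943/(-92827) = 126943*(-1/92827) = -126943/92827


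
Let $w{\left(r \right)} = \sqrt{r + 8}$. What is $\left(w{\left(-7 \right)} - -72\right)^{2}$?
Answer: $5329$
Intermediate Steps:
$w{\left(r \right)} = \sqrt{8 + r}$
$\left(w{\left(-7 \right)} - -72\right)^{2} = \left(\sqrt{8 - 7} - -72\right)^{2} = \left(\sqrt{1} + 72\right)^{2} = \left(1 + 72\right)^{2} = 73^{2} = 5329$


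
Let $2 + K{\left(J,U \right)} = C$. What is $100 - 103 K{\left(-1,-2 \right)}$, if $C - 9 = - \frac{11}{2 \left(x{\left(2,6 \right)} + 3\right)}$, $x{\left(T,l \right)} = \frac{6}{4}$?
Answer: $- \frac{4456}{9} \approx -495.11$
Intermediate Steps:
$x{\left(T,l \right)} = \frac{3}{2}$ ($x{\left(T,l \right)} = 6 \cdot \frac{1}{4} = \frac{3}{2}$)
$C = \frac{70}{9}$ ($C = 9 - \frac{11}{2 \left(\frac{3}{2} + 3\right)} = 9 - \frac{11}{2 \cdot \frac{9}{2}} = 9 - \frac{11}{9} = \frac{70}{9} \approx 7.7778$)
$K{\left(J,U \right)} = \frac{52}{9}$ ($K{\left(J,U \right)} = -2 + \frac{70}{9} = \frac{52}{9}$)
$100 - 103 K{\left(-1,-2 \right)} = 100 - \frac{5356}{9} = - \frac{4456}{9}$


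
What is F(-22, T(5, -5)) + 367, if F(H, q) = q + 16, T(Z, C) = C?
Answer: 378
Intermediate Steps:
F(H, q) = 16 + q
F(-22, T(5, -5)) + 367 = (16 - 5) + 367 = 11 + 367 = 378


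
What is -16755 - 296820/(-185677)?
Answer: -3110721315/185677 ≈ -16753.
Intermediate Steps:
-16755 - 296820/(-185677) = -16755 - 296820*(-1)/185677 = -16755 - 1*(-296820/185677) = -16755 + 296820/185677 = -3110721315/185677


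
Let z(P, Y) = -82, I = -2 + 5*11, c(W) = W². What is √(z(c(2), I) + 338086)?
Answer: 6*√9389 ≈ 581.38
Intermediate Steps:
I = 53 (I = -2 + 55 = 53)
√(z(c(2), I) + 338086) = √(-82 + 338086) = √338004 = 6*√9389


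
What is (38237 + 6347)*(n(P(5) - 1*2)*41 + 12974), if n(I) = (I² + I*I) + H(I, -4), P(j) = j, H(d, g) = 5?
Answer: 620475528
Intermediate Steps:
n(I) = 5 + 2*I² (n(I) = (I² + I*I) + 5 = (I² + I²) + 5 = 2*I² + 5 = 5 + 2*I²)
(38237 + 6347)*(n(P(5) - 1*2)*41 + 12974) = (38237 + 6347)*((5 + 2*(5 - 1*2)²)*41 + 12974) = 44584*((5 + 2*(5 - 2)²)*41 + 12974) = 44584*((5 + 2*3²)*41 + 12974) = 44584*((5 + 2*9)*41 + 12974) = 44584*((5 + 18)*41 + 12974) = 44584*(23*41 + 12974) = 44584*(943 + 12974) = 44584*13917 = 620475528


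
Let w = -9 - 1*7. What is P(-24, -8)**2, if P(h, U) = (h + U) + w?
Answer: 2304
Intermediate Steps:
w = -16 (w = -9 - 7 = -16)
P(h, U) = -16 + U + h (P(h, U) = (h + U) - 16 = (U + h) - 16 = -16 + U + h)
P(-24, -8)**2 = (-16 - 8 - 24)**2 = (-48)**2 = 2304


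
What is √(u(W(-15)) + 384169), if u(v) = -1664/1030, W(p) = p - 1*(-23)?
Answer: √101890794545/515 ≈ 619.81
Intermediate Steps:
W(p) = 23 + p (W(p) = p + 23 = 23 + p)
u(v) = -832/515 (u(v) = -1664*1/1030 = -832/515)
√(u(W(-15)) + 384169) = √(-832/515 + 384169) = √(197846203/515) = √101890794545/515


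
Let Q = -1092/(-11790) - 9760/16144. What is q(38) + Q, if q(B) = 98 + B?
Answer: 268630148/1982685 ≈ 135.49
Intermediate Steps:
Q = -1015012/1982685 (Q = -1092*(-1/11790) - 9760*1/16144 = 182/1965 - 610/1009 = -1015012/1982685 ≈ -0.51194)
q(38) + Q = (98 + 38) - 1015012/1982685 = 136 - 1015012/1982685 = 268630148/1982685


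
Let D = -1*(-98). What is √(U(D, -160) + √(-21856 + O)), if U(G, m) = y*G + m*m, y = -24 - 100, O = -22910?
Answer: √(13448 + 3*I*√4974) ≈ 115.97 + 0.9122*I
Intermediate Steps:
D = 98
y = -124
U(G, m) = m² - 124*G (U(G, m) = -124*G + m*m = -124*G + m² = m² - 124*G)
√(U(D, -160) + √(-21856 + O)) = √(((-160)² - 124*98) + √(-21856 - 22910)) = √((25600 - 12152) + √(-44766)) = √(13448 + 3*I*√4974)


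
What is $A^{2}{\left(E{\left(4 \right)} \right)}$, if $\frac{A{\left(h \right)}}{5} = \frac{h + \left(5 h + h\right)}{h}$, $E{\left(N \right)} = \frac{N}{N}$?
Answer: $1225$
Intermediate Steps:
$E{\left(N \right)} = 1$
$A{\left(h \right)} = 35$ ($A{\left(h \right)} = 5 \frac{h + \left(5 h + h\right)}{h} = 5 \frac{h + 6 h}{h} = 5 \frac{7 h}{h} = 5 \cdot 7 = 35$)
$A^{2}{\left(E{\left(4 \right)} \right)} = 35^{2} = 1225$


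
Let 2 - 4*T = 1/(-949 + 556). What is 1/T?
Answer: 1572/787 ≈ 1.9975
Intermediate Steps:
T = 787/1572 (T = 1/2 - 1/(4*(-949 + 556)) = 1/2 - 1/4/(-393) = 1/2 - 1/4*(-1/393) = 1/2 + 1/1572 = 787/1572 ≈ 0.50064)
1/T = 1/(787/1572) = 1572/787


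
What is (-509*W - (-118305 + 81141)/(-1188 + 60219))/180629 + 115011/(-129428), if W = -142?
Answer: -17284645291687/35385981909348 ≈ -0.48846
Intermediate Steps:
(-509*W - (-118305 + 81141)/(-1188 + 60219))/180629 + 115011/(-129428) = (-509*(-142) - (-118305 + 81141)/(-1188 + 60219))/180629 + 115011/(-129428) = (72278 - (-37164)/59031)*(1/180629) + 115011*(-1/129428) = (72278 - (-37164)/59031)*(1/180629) - 8847/9956 = (72278 - 1*(-12388/19677))*(1/180629) - 8847/9956 = (72278 + 12388/19677)*(1/180629) - 8847/9956 = (1422226594/19677)*(1/180629) - 8847/9956 = 1422226594/3554236833 - 8847/9956 = -17284645291687/35385981909348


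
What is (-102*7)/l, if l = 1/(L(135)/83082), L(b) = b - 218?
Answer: 9877/13847 ≈ 0.71329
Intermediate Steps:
L(b) = -218 + b
l = -83082/83 (l = 1/((-218 + 135)/83082) = 1/(-83*1/83082) = 1/(-83/83082) = -83082/83 ≈ -1001.0)
(-102*7)/l = (-102*7)/(-83082/83) = -1*714*(-83/83082) = -714*(-83/83082) = 9877/13847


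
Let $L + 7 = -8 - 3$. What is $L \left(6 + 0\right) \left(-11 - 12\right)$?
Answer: $2484$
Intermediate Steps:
$L = -18$ ($L = -7 - 11 = -18$)
$L \left(6 + 0\right) \left(-11 - 12\right) = - 18 \left(6 + 0\right) \left(-11 - 12\right) = - 18 \cdot 6 \left(-23\right) = \left(-18\right) \left(-138\right) = 2484$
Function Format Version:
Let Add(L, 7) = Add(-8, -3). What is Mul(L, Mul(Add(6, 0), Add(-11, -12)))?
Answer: 2484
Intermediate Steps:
L = -18 (L = Add(-7, Add(-8, -3)) = Add(-7, -11) = -18)
Mul(L, Mul(Add(6, 0), Add(-11, -12))) = Mul(-18, Mul(Add(6, 0), Add(-11, -12))) = Mul(-18, Mul(6, -23)) = Mul(-18, -138) = 2484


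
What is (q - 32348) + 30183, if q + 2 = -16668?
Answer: -18835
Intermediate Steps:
q = -16670 (q = -2 - 16668 = -16670)
(q - 32348) + 30183 = (-16670 - 32348) + 30183 = -49018 + 30183 = -18835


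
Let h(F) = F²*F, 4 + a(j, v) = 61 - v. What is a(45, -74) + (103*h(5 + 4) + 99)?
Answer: 75317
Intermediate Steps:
a(j, v) = 57 - v (a(j, v) = -4 + (61 - v) = 57 - v)
h(F) = F³
a(45, -74) + (103*h(5 + 4) + 99) = (57 - 1*(-74)) + (103*(5 + 4)³ + 99) = (57 + 74) + (103*9³ + 99) = 131 + (103*729 + 99) = 131 + (75087 + 99) = 131 + 75186 = 75317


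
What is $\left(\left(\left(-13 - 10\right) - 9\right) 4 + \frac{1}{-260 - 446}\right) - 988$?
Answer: $- \frac{787897}{706} \approx -1116.0$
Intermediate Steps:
$\left(\left(\left(-13 - 10\right) - 9\right) 4 + \frac{1}{-260 - 446}\right) - 988 = \left(\left(-23 - 9\right) 4 + \frac{1}{-706}\right) - 988 = \left(\left(-32\right) 4 - \frac{1}{706}\right) - 988 = \left(-128 - \frac{1}{706}\right) - 988 = - \frac{90369}{706} - 988 = - \frac{787897}{706}$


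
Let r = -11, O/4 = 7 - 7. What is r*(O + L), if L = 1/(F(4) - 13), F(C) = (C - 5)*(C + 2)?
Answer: 11/19 ≈ 0.57895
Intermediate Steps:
F(C) = (-5 + C)*(2 + C)
O = 0 (O = 4*(7 - 7) = 4*0 = 0)
L = -1/19 (L = 1/((-10 + 4**2 - 3*4) - 13) = 1/((-10 + 16 - 12) - 13) = 1/(-6 - 13) = 1/(-19) = -1/19 ≈ -0.052632)
r*(O + L) = -11*(0 - 1/19) = -11*(-1/19) = 11/19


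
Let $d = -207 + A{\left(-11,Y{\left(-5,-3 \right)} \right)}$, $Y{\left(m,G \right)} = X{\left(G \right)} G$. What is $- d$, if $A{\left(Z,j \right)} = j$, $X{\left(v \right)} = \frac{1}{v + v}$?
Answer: $\frac{413}{2} \approx 206.5$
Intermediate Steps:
$X{\left(v \right)} = \frac{1}{2 v}$
$Y{\left(m,G \right)} = \frac{1}{2}$ ($Y{\left(m,G \right)} = \frac{1}{2 G} G = \frac{1}{2}$)
$d = - \frac{413}{2}$ ($d = -207 + \frac{1}{2} = - \frac{413}{2} \approx -206.5$)
$- d = \left(-1\right) \left(- \frac{413}{2}\right) = \frac{413}{2}$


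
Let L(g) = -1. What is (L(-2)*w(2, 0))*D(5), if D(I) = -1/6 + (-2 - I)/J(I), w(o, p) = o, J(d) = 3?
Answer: 5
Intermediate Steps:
D(I) = -⅚ - I/3 (D(I) = -1/6 + (-2 - I)/3 = -1*⅙ + (-2 - I)*(⅓) = -⅙ + (-⅔ - I/3) = -⅚ - I/3)
(L(-2)*w(2, 0))*D(5) = (-1*2)*(-⅚ - ⅓*5) = -2*(-⅚ - 5/3) = -2*(-5/2) = 5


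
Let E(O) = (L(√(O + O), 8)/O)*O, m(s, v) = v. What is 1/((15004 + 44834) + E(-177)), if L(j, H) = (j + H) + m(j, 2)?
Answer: 29924/1790891729 - I*√354/3581783458 ≈ 1.6709e-5 - 5.2529e-9*I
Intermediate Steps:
L(j, H) = 2 + H + j (L(j, H) = (j + H) + 2 = (H + j) + 2 = 2 + H + j)
E(O) = 10 + √2*√O (E(O) = ((2 + 8 + √(O + O))/O)*O = ((2 + 8 + √(2*O))/O)*O = ((2 + 8 + √2*√O)/O)*O = ((10 + √2*√O)/O)*O = 10 + √2*√O)
1/((15004 + 44834) + E(-177)) = 1/((15004 + 44834) + (10 + √2*√(-177))) = 1/(59838 + (10 + √2*(I*√177))) = 1/(59838 + (10 + I*√354)) = 1/(59848 + I*√354)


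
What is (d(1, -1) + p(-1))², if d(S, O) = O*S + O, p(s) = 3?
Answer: 1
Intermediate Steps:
d(S, O) = O + O*S
(d(1, -1) + p(-1))² = (-(1 + 1) + 3)² = (-1*2 + 3)² = (-2 + 3)² = 1² = 1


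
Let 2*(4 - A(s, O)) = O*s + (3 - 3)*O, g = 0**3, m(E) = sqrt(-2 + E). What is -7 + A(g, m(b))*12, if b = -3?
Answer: 41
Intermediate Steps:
g = 0
A(s, O) = 4 - O*s/2 (A(s, O) = 4 - (O*s + (3 - 3)*O)/2 = 4 - (O*s + 0*O)/2 = 4 - (O*s + 0)/2 = 4 - O*s/2)
-7 + A(g, m(b))*12 = -7 + (4 - 1/2*sqrt(-2 - 3)*0)*12 = -7 + (4 - 1/2*sqrt(-5)*0)*12 = -7 + (4 - 1/2*I*sqrt(5)*0)*12 = -7 + (4 + 0)*12 = -7 + 4*12 = -7 + 48 = 41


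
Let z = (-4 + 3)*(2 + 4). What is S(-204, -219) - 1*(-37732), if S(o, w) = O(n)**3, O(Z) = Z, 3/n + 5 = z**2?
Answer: 1124074039/29791 ≈ 37732.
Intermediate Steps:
z = -6 (z = -1*6 = -6)
n = 3/31 (n = 3/(-5 + (-6)**2) = 3/(-5 + 36) = 3/31 ≈ 0.096774)
S(o, w) = 27/29791 (S(o, w) = (3/31)**3 = 27/29791)
S(-204, -219) - 1*(-37732) = 27/29791 - 1*(-37732) = 27/29791 + 37732 = 1124074039/29791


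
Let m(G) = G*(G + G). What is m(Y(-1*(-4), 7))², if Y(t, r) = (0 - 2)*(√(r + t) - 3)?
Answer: 50944 - 15360*√11 ≈ 0.64322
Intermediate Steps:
Y(t, r) = 6 - 2*√(r + t) (Y(t, r) = -2*(-3 + √(r + t)) = 6 - 2*√(r + t))
m(G) = 2*G² (m(G) = G*(2*G) = 2*G²)
m(Y(-1*(-4), 7))² = (2*(6 - 2*√(7 - 1*(-4)))²)² = (2*(6 - 2*√(7 + 4))²)² = (2*(6 - 2*√11)²)² = 4*(6 - 2*√11)⁴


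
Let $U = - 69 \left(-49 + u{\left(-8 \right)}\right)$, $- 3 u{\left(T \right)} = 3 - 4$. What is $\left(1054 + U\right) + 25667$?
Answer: $30079$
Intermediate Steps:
$u{\left(T \right)} = \frac{1}{3}$ ($u{\left(T \right)} = - \frac{3 - 4}{3} = \left(- \frac{1}{3}\right) \left(-1\right) = \frac{1}{3}$)
$U = 3358$ ($U = - 69 \left(-49 + \frac{1}{3}\right) = \left(-69\right) \left(- \frac{146}{3}\right) = 3358$)
$\left(1054 + U\right) + 25667 = \left(1054 + 3358\right) + 25667 = 4412 + 25667 = 30079$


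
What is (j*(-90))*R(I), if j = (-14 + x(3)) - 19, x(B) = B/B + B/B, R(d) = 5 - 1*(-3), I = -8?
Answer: 22320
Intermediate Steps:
R(d) = 8 (R(d) = 5 + 3 = 8)
x(B) = 2 (x(B) = 1 + 1 = 2)
j = -31 (j = (-14 + 2) - 19 = -12 - 19 = -31)
(j*(-90))*R(I) = -31*(-90)*8 = 2790*8 = 22320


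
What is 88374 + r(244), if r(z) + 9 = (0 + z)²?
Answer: 147901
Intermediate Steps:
r(z) = -9 + z² (r(z) = -9 + (0 + z)² = -9 + z²)
88374 + r(244) = 88374 + (-9 + 244²) = 88374 + (-9 + 59536) = 88374 + 59527 = 147901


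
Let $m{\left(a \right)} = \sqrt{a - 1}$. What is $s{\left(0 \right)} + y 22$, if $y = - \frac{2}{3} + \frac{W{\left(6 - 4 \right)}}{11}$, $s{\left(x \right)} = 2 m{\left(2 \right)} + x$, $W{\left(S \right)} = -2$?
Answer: $- \frac{50}{3} \approx -16.667$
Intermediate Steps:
$m{\left(a \right)} = \sqrt{-1 + a}$
$s{\left(x \right)} = 2 + x$ ($s{\left(x \right)} = 2 \sqrt{-1 + 2} + x = 2 \sqrt{1} + x = 2 \cdot 1 + x = 2 + x$)
$y = - \frac{28}{33}$ ($y = - \frac{2}{3} - \frac{2}{11} = - \frac{28}{33} \approx -0.84848$)
$s{\left(0 \right)} + y 22 = \left(2 + 0\right) - \frac{56}{3} = 2 - \frac{56}{3} = - \frac{50}{3}$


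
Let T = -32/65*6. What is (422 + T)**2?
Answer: 741908644/4225 ≈ 1.7560e+5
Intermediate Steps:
T = -192/65 (T = -32*1/65*6 = -32/65*6 = -192/65 ≈ -2.9538)
(422 + T)**2 = (422 - 192/65)**2 = (27238/65)**2 = 741908644/4225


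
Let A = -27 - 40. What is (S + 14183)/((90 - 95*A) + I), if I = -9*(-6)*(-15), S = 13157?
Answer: 5468/1129 ≈ 4.8432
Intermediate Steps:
A = -67
I = -810 (I = 54*(-15) = -810)
(S + 14183)/((90 - 95*A) + I) = (13157 + 14183)/((90 - 95*(-67)) - 810) = 27340/((90 + 6365) - 810) = 27340/(6455 - 810) = 27340/5645 = 27340*(1/5645) = 5468/1129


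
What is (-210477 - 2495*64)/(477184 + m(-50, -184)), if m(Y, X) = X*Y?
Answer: -370157/486384 ≈ -0.76104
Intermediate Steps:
(-210477 - 2495*64)/(477184 + m(-50, -184)) = (-210477 - 2495*64)/(477184 - 184*(-50)) = (-210477 - 159680)/(477184 + 9200) = -370157/486384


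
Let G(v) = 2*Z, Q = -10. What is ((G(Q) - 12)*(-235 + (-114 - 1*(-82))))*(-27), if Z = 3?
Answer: -43254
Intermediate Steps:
G(v) = 6 (G(v) = 2*3 = 6)
((G(Q) - 12)*(-235 + (-114 - 1*(-82))))*(-27) = ((6 - 12)*(-235 + (-114 - 1*(-82))))*(-27) = -6*(-235 + (-114 + 82))*(-27) = -6*(-235 - 32)*(-27) = -6*(-267)*(-27) = 1602*(-27) = -43254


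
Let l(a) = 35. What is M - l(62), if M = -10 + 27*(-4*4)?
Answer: -477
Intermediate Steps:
M = -442 (M = -10 + 27*(-16) = -10 - 432 = -442)
M - l(62) = -442 - 1*35 = -442 - 35 = -477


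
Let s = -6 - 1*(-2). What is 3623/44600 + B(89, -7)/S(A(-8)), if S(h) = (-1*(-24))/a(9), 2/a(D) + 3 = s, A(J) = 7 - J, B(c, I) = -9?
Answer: 58811/312200 ≈ 0.18838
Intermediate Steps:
s = -4 (s = -6 + 2 = -4)
a(D) = -2/7 (a(D) = 2/(-3 - 4) = 2/(-7) = 2*(-⅐) = -2/7)
S(h) = -84 (S(h) = (-1*(-24))/(-2/7) = 24*(-7/2) = -84)
3623/44600 + B(89, -7)/S(A(-8)) = 3623/44600 - 9/(-84) = 3623*(1/44600) - 9*(-1/84) = 3623/44600 + 3/28 = 58811/312200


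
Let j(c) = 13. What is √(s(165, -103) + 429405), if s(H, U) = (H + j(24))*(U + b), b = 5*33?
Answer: √440441 ≈ 663.66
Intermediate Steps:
b = 165
s(H, U) = (13 + H)*(165 + U) (s(H, U) = (H + 13)*(U + 165) = (13 + H)*(165 + U))
√(s(165, -103) + 429405) = √((2145 + 13*(-103) + 165*165 + 165*(-103)) + 429405) = √((2145 - 1339 + 27225 - 16995) + 429405) = √(11036 + 429405) = √440441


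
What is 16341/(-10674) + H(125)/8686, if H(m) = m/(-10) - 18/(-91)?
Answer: -4309433603/2812335708 ≈ -1.5323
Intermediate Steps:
H(m) = 18/91 - m/10 (H(m) = m*(-⅒) - 18*(-1/91) = -m/10 + 18/91 = 18/91 - m/10)
16341/(-10674) + H(125)/8686 = 16341/(-10674) + (18/91 - ⅒*125)/8686 = 16341*(-1/10674) + (18/91 - 25/2)*(1/8686) = -5447/3558 - 2239/182*1/8686 = -5447/3558 - 2239/1580852 = -4309433603/2812335708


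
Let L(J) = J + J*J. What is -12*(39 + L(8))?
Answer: -1332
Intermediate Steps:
L(J) = J + J²
-12*(39 + L(8)) = -12*(39 + 8*(1 + 8)) = -12*(39 + 8*9) = -12*(39 + 72) = -12*111 = -1332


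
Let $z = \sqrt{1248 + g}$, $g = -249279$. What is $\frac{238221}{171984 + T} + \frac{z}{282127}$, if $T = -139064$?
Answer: $\frac{238221}{32920} + \frac{3 i \sqrt{27559}}{282127} \approx 7.2364 + 0.0017653 i$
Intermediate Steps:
$z = 3 i \sqrt{27559}$ ($z = \sqrt{1248 - 249279} = \sqrt{-248031} = 3 i \sqrt{27559} \approx 498.03 i$)
$\frac{238221}{171984 + T} + \frac{z}{282127} = \frac{238221}{171984 - 139064} + \frac{3 i \sqrt{27559}}{282127} = \frac{238221}{32920} + 3 i \sqrt{27559} \cdot \frac{1}{282127} = 238221 \cdot \frac{1}{32920} + \frac{3 i \sqrt{27559}}{282127} = \frac{238221}{32920} + \frac{3 i \sqrt{27559}}{282127}$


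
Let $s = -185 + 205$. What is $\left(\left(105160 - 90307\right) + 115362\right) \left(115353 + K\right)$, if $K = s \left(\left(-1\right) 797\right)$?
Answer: $12945063795$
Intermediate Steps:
$s = 20$
$K = -15940$ ($K = 20 \left(\left(-1\right) 797\right) = 20 \left(-797\right) = -15940$)
$\left(\left(105160 - 90307\right) + 115362\right) \left(115353 + K\right) = \left(\left(105160 - 90307\right) + 115362\right) \left(115353 - 15940\right) = \left(\left(105160 - 90307\right) + 115362\right) 99413 = \left(14853 + 115362\right) 99413 = 130215 \cdot 99413 = 12945063795$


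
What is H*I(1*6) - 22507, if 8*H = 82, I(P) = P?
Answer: -44891/2 ≈ -22446.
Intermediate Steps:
H = 41/4 (H = (⅛)*82 = 41/4 ≈ 10.250)
H*I(1*6) - 22507 = 41*(1*6)/4 - 22507 = (41/4)*6 - 22507 = 123/2 - 22507 = -44891/2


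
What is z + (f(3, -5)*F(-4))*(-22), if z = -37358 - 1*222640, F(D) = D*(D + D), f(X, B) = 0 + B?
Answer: -256478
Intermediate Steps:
f(X, B) = B
F(D) = 2*D² (F(D) = D*(2*D) = 2*D²)
z = -259998 (z = -37358 - 222640 = -259998)
z + (f(3, -5)*F(-4))*(-22) = -259998 - 10*(-4)²*(-22) = -259998 - 10*16*(-22) = -259998 - 5*32*(-22) = -259998 - 160*(-22) = -259998 + 3520 = -256478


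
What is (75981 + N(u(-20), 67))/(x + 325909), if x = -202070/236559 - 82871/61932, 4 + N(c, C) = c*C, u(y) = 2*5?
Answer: 374307463721412/1591573715852321 ≈ 0.23518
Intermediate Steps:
u(y) = 10
N(c, C) = -4 + C*c (N(c, C) = -4 + c*C = -4 + C*c)
x = -10706160043/4883523996 (x = -202070*1/236559 - 82871*1/61932 = -202070/236559 - 82871/61932 = -10706160043/4883523996 ≈ -2.1923)
(75981 + N(u(-20), 67))/(x + 325909) = (75981 + (-4 + 67*10))/(-10706160043/4883523996 + 325909) = (75981 + (-4 + 670))/(1591573715852321/4883523996) = (75981 + 666)*(4883523996/1591573715852321) = 76647*(4883523996/1591573715852321) = 374307463721412/1591573715852321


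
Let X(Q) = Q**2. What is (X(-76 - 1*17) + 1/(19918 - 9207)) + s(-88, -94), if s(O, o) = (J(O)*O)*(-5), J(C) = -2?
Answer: 83213760/10711 ≈ 7769.0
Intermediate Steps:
s(O, o) = 10*O (s(O, o) = -2*O*(-5) = 10*O)
(X(-76 - 1*17) + 1/(19918 - 9207)) + s(-88, -94) = ((-76 - 1*17)**2 + 1/(19918 - 9207)) + 10*(-88) = ((-76 - 17)**2 + 1/10711) - 880 = ((-93)**2 + 1/10711) - 880 = (8649 + 1/10711) - 880 = 92639440/10711 - 880 = 83213760/10711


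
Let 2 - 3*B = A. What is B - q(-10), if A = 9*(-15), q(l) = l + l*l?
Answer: -133/3 ≈ -44.333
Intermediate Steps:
q(l) = l + l²
A = -135
B = 137/3 (B = ⅔ - ⅓*(-135) = ⅔ + 45 = 137/3 ≈ 45.667)
B - q(-10) = 137/3 - (-10)*(1 - 10) = 137/3 - (-10)*(-9) = 137/3 - 1*90 = 137/3 - 90 = -133/3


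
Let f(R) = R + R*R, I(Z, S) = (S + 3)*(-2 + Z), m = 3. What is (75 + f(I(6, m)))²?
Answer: 455625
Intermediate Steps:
I(Z, S) = (-2 + Z)*(3 + S) (I(Z, S) = (3 + S)*(-2 + Z) = (-2 + Z)*(3 + S))
f(R) = R + R²
(75 + f(I(6, m)))² = (75 + (-6 - 2*3 + 3*6 + 3*6)*(1 + (-6 - 2*3 + 3*6 + 3*6)))² = (75 + (-6 - 6 + 18 + 18)*(1 + (-6 - 6 + 18 + 18)))² = (75 + 24*(1 + 24))² = (75 + 24*25)² = (75 + 600)² = 675² = 455625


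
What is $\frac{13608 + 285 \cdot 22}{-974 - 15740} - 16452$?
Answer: $- \frac{137499303}{8357} \approx -16453.0$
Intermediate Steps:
$\frac{13608 + 285 \cdot 22}{-974 - 15740} - 16452 = \frac{13608 + 6270}{-16714} - 16452 = 19878 \left(- \frac{1}{16714}\right) - 16452 = - \frac{9939}{8357} - 16452 = - \frac{137499303}{8357}$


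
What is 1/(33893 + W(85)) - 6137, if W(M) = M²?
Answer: -252341165/41118 ≈ -6137.0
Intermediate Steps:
1/(33893 + W(85)) - 6137 = 1/(33893 + 85²) - 6137 = 1/(33893 + 7225) - 6137 = 1/41118 - 6137 = -252341165/41118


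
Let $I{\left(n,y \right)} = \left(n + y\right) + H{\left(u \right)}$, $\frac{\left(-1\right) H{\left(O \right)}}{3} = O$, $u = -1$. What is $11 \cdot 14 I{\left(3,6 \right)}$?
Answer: $1848$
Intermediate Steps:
$H{\left(O \right)} = - 3 O$
$I{\left(n,y \right)} = 3 + n + y$ ($I{\left(n,y \right)} = \left(n + y\right) - -3 = \left(n + y\right) + 3 = 3 + n + y$)
$11 \cdot 14 I{\left(3,6 \right)} = 11 \cdot 14 \left(3 + 3 + 6\right) = 154 \cdot 12 = 1848$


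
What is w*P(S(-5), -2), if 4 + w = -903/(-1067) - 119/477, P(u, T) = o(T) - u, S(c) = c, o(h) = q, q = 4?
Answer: -1732078/56551 ≈ -30.629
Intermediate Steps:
o(h) = 4
P(u, T) = 4 - u
w = -1732078/508959 (w = -4 + (-903/(-1067) - 119/477) = -4 + (-903*(-1/1067) - 119*1/477) = -4 + (903/1067 - 119/477) = -4 + 303758/508959 = -1732078/508959 ≈ -3.4032)
w*P(S(-5), -2) = -1732078*(4 - 1*(-5))/508959 = -1732078*(4 + 5)/508959 = -1732078/508959*9 = -1732078/56551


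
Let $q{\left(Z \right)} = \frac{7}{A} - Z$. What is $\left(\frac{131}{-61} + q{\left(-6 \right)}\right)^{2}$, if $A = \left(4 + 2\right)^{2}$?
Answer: $\frac{78978769}{4822416} \approx 16.377$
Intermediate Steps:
$A = 36$ ($A = 6^{2} = 36$)
$q{\left(Z \right)} = \frac{7}{36} - Z$
$\left(\frac{131}{-61} + q{\left(-6 \right)}\right)^{2} = \left(\frac{131}{-61} + \left(\frac{7}{36} - -6\right)\right)^{2} = \left(131 \left(- \frac{1}{61}\right) + \left(\frac{7}{36} + 6\right)\right)^{2} = \left(- \frac{131}{61} + \frac{223}{36}\right)^{2} = \left(\frac{8887}{2196}\right)^{2} = \frac{78978769}{4822416}$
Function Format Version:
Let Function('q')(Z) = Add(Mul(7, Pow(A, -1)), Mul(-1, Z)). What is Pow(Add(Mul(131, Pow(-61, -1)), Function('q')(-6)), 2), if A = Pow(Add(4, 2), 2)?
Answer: Rational(78978769, 4822416) ≈ 16.377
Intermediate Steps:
A = 36 (A = Pow(6, 2) = 36)
Function('q')(Z) = Add(Rational(7, 36), Mul(-1, Z)) (Function('q')(Z) = Add(Mul(7, Pow(36, -1)), Mul(-1, Z)) = Add(Mul(7, Rational(1, 36)), Mul(-1, Z)) = Add(Rational(7, 36), Mul(-1, Z)))
Pow(Add(Mul(131, Pow(-61, -1)), Function('q')(-6)), 2) = Pow(Add(Mul(131, Pow(-61, -1)), Add(Rational(7, 36), Mul(-1, -6))), 2) = Pow(Add(Mul(131, Rational(-1, 61)), Add(Rational(7, 36), 6)), 2) = Pow(Add(Rational(-131, 61), Rational(223, 36)), 2) = Pow(Rational(8887, 2196), 2) = Rational(78978769, 4822416)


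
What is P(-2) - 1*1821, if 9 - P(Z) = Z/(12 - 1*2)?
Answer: -9059/5 ≈ -1811.8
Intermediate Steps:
P(Z) = 9 - Z/10 (P(Z) = 9 - Z/(12 - 1*2) = 9 - Z/(12 - 2) = 9 - Z/10)
P(-2) - 1*1821 = (9 - ⅒*(-2)) - 1*1821 = (9 + ⅕) - 1821 = 46/5 - 1821 = -9059/5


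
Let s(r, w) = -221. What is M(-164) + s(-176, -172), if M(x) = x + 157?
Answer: -228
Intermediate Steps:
M(x) = 157 + x
M(-164) + s(-176, -172) = (157 - 164) - 221 = -7 - 221 = -228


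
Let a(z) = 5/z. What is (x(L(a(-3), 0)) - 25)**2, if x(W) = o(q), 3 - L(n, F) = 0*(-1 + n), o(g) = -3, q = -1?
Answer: 784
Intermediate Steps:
L(n, F) = 3 (L(n, F) = 3 - 0*(-1 + n) = 3 - 1*0 = 3 + 0 = 3)
x(W) = -3
(x(L(a(-3), 0)) - 25)**2 = (-3 - 25)**2 = (-28)**2 = 784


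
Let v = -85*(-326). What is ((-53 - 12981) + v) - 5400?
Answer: 9276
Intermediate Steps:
v = 27710
((-53 - 12981) + v) - 5400 = ((-53 - 12981) + 27710) - 5400 = (-13034 + 27710) - 5400 = 14676 - 5400 = 9276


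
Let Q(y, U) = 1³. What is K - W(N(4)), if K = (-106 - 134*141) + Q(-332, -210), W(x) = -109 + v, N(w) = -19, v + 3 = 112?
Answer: -18999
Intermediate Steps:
v = 109 (v = -3 + 112 = 109)
Q(y, U) = 1
W(x) = 0 (W(x) = -109 + 109 = 0)
K = -18999 (K = (-106 - 134*141) + 1 = (-106 - 18894) + 1 = -19000 + 1 = -18999)
K - W(N(4)) = -18999 - 1*0 = -18999 + 0 = -18999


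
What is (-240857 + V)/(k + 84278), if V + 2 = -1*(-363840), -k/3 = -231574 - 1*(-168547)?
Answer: 122981/273359 ≈ 0.44989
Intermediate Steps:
k = 189081 (k = -3*(-231574 - 1*(-168547)) = -3*(-231574 + 168547) = -3*(-63027) = 189081)
V = 363838 (V = -2 - 1*(-363840) = -2 + 363840 = 363838)
(-240857 + V)/(k + 84278) = (-240857 + 363838)/(189081 + 84278) = 122981/273359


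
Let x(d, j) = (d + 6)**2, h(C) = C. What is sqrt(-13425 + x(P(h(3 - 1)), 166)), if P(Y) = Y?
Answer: I*sqrt(13361) ≈ 115.59*I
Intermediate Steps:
x(d, j) = (6 + d)**2
sqrt(-13425 + x(P(h(3 - 1)), 166)) = sqrt(-13425 + (6 + (3 - 1))**2) = sqrt(-13425 + (6 + 2)**2) = sqrt(-13425 + 8**2) = sqrt(-13425 + 64) = sqrt(-13361) = I*sqrt(13361)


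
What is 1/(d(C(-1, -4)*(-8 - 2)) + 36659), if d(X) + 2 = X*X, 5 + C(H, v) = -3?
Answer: 1/43057 ≈ 2.3225e-5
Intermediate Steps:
C(H, v) = -8 (C(H, v) = -5 - 3 = -8)
d(X) = -2 + X² (d(X) = -2 + X*X = -2 + X²)
1/(d(C(-1, -4)*(-8 - 2)) + 36659) = 1/((-2 + (-8*(-8 - 2))²) + 36659) = 1/((-2 + (-8*(-10))²) + 36659) = 1/((-2 + 80²) + 36659) = 1/((-2 + 6400) + 36659) = 1/(6398 + 36659) = 1/43057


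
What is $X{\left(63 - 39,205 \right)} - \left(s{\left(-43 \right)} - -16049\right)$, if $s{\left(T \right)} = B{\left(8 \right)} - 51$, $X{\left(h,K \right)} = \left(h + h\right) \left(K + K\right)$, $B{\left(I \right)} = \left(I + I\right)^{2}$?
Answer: $3426$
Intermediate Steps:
$B{\left(I \right)} = 4 I^{2}$ ($B{\left(I \right)} = \left(2 I\right)^{2} = 4 I^{2}$)
$X{\left(h,K \right)} = 4 K h$ ($X{\left(h,K \right)} = 2 h 2 K = 4 K h$)
$s{\left(T \right)} = 205$ ($s{\left(T \right)} = 4 \cdot 8^{2} - 51 = 4 \cdot 64 - 51 = 256 - 51 = 205$)
$X{\left(63 - 39,205 \right)} - \left(s{\left(-43 \right)} - -16049\right) = 4 \cdot 205 \left(63 - 39\right) - \left(205 - -16049\right) = 4 \cdot 205 \left(63 - 39\right) - \left(205 + 16049\right) = 4 \cdot 205 \cdot 24 - 16254 = 19680 - 16254 = 3426$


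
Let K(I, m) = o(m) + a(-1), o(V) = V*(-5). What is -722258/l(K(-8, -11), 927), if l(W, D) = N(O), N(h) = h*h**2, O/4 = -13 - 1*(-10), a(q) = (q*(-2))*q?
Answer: 361129/864 ≈ 417.97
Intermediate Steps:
o(V) = -5*V
a(q) = -2*q**2 (a(q) = (-2*q)*q = -2*q**2)
O = -12 (O = 4*(-13 - 1*(-10)) = 4*(-13 + 10) = 4*(-3) = -12)
N(h) = h**3
K(I, m) = -2 - 5*m (K(I, m) = -5*m - 2*(-1)**2 = -5*m - 2*1 = -5*m - 2 = -2 - 5*m)
l(W, D) = -1728 (l(W, D) = (-12)**3 = -1728)
-722258/l(K(-8, -11), 927) = -722258/(-1728) = -722258*(-1/1728) = 361129/864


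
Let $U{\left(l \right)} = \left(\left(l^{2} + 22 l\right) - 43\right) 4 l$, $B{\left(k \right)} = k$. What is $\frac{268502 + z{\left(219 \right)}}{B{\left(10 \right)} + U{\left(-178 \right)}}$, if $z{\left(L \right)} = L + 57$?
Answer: $- \frac{134389}{9870095} \approx -0.013616$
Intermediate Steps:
$z{\left(L \right)} = 57 + L$
$U{\left(l \right)} = 4 l \left(-43 + l^{2} + 22 l\right)$ ($U{\left(l \right)} = \left(-43 + l^{2} + 22 l\right) 4 l = 4 l \left(-43 + l^{2} + 22 l\right)$)
$\frac{268502 + z{\left(219 \right)}}{B{\left(10 \right)} + U{\left(-178 \right)}} = \frac{268502 + \left(57 + 219\right)}{10 + 4 \left(-178\right) \left(-43 + \left(-178\right)^{2} + 22 \left(-178\right)\right)} = \frac{268502 + 276}{10 + 4 \left(-178\right) \left(-43 + 31684 - 3916\right)} = \frac{268778}{10 + 4 \left(-178\right) 27725} = \frac{268778}{10 - 19740200} = \frac{268778}{-19740190} = 268778 \left(- \frac{1}{19740190}\right) = - \frac{134389}{9870095}$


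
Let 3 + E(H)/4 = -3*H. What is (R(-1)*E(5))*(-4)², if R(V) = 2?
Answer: -2304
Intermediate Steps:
E(H) = -12 - 12*H (E(H) = -12 + 4*(-3*H) = -12 - 12*H)
(R(-1)*E(5))*(-4)² = (2*(-12 - 12*5))*(-4)² = (2*(-12 - 60))*16 = (2*(-72))*16 = -144*16 = -2304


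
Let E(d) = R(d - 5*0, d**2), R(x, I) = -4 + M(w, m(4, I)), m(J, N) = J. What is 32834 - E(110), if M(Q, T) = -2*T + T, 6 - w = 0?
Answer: 32842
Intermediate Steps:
w = 6 (w = 6 - 1*0 = 6 + 0 = 6)
M(Q, T) = -T
R(x, I) = -8 (R(x, I) = -4 - 1*4 = -4 - 4 = -8)
E(d) = -8
32834 - E(110) = 32834 - 1*(-8) = 32834 + 8 = 32842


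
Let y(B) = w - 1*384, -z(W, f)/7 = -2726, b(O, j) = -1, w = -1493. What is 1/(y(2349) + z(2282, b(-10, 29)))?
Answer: 1/17205 ≈ 5.8123e-5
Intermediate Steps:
z(W, f) = 19082 (z(W, f) = -7*(-2726) = 19082)
y(B) = -1877 (y(B) = -1493 - 1*384 = -1493 - 384 = -1877)
1/(y(2349) + z(2282, b(-10, 29))) = 1/(-1877 + 19082) = 1/17205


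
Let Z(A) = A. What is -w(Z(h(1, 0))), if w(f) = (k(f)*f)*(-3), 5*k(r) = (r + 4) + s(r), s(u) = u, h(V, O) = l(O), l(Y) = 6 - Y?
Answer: 288/5 ≈ 57.600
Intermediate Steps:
h(V, O) = 6 - O
k(r) = ⅘ + 2*r/5 (k(r) = ((r + 4) + r)/5 = ((4 + r) + r)/5 = (4 + 2*r)/5 = ⅘ + 2*r/5)
w(f) = -3*f*(⅘ + 2*f/5) (w(f) = ((⅘ + 2*f/5)*f)*(-3) = (f*(⅘ + 2*f/5))*(-3) = -3*f*(⅘ + 2*f/5))
-w(Z(h(1, 0))) = -(-6)*(6 - 1*0)*(2 + (6 - 1*0))/5 = -(-6)*(6 + 0)*(2 + (6 + 0))/5 = -(-6)*6*(2 + 6)/5 = -(-6)*6*8/5 = -1*(-288/5) = 288/5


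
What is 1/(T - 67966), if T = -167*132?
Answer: -1/90010 ≈ -1.1110e-5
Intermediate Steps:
T = -22044
1/(T - 67966) = 1/(-22044 - 67966) = 1/(-90010) = -1/90010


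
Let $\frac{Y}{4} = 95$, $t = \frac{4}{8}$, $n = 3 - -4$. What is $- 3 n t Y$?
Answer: $-3990$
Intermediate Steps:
$n = 7$ ($n = 3 + 4 = 7$)
$t = \frac{1}{2}$ ($t = 4 \cdot \frac{1}{8} = \frac{1}{2} \approx 0.5$)
$Y = 380$ ($Y = 4 \cdot 95 = 380$)
$- 3 n t Y = \left(-3\right) 7 \cdot \frac{1}{2} \cdot 380 = \left(-21\right) \frac{1}{2} \cdot 380 = \left(- \frac{21}{2}\right) 380 = -3990$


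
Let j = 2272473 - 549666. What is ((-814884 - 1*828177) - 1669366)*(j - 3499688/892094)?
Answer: -2545438317848044295/446047 ≈ -5.7067e+12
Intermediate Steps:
j = 1722807
((-814884 - 1*828177) - 1669366)*(j - 3499688/892094) = ((-814884 - 1*828177) - 1669366)*(1722807 - 3499688/892094) = ((-814884 - 828177) - 1669366)*(1722807 - 3499688*1/892094) = (-1643061 - 1669366)*(1722807 - 1749844/446047) = -3312427*768451144085/446047 = -2545438317848044295/446047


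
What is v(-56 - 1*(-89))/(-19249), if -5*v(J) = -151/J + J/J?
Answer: -118/3176085 ≈ -3.7153e-5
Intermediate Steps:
v(J) = -1/5 + 151/(5*J) (v(J) = -(-151/J + J/J)/5 = -(-151/J + 1)/5 = -(1 - 151/J)/5 = -1/5 + 151/(5*J))
v(-56 - 1*(-89))/(-19249) = ((151 - (-56 - 1*(-89)))/(5*(-56 - 1*(-89))))/(-19249) = ((151 - (-56 + 89))/(5*(-56 + 89)))*(-1/19249) = ((1/5)*(151 - 1*33)/33)*(-1/19249) = ((1/5)*(1/33)*(151 - 33))*(-1/19249) = ((1/5)*(1/33)*118)*(-1/19249) = (118/165)*(-1/19249) = -118/3176085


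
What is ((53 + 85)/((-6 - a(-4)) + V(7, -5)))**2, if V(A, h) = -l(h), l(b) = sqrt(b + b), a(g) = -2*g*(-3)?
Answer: 19044/(18 - I*sqrt(10))**2 ≈ 53.604 + 19.434*I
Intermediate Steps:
a(g) = 6*g
l(b) = sqrt(2)*sqrt(b) (l(b) = sqrt(2*b) = sqrt(2)*sqrt(b))
V(A, h) = -sqrt(2)*sqrt(h)
((53 + 85)/((-6 - a(-4)) + V(7, -5)))**2 = ((53 + 85)/((-6 - 6*(-4)) - sqrt(2)*sqrt(-5)))**2 = (138/((-6 - 1*(-24)) - sqrt(2)*I*sqrt(5)))**2 = (138/((-6 + 24) - I*sqrt(10)))**2 = (138/(18 - I*sqrt(10)))**2 = 19044/(18 - I*sqrt(10))**2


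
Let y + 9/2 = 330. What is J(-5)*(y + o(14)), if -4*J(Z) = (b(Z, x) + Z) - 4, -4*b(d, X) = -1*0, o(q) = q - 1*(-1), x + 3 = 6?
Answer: 6129/8 ≈ 766.13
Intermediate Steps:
y = 651/2 (y = -9/2 + 330 = 651/2 ≈ 325.50)
x = 3 (x = -3 + 6 = 3)
o(q) = 1 + q (o(q) = q + 1 = 1 + q)
b(d, X) = 0 (b(d, X) = -(-1)*0/4 = -¼*0 = 0)
J(Z) = 1 - Z/4 (J(Z) = -((0 + Z) - 4)/4 = -(Z - 4)/4 = -(-4 + Z)/4 = 1 - Z/4)
J(-5)*(y + o(14)) = (1 - ¼*(-5))*(651/2 + (1 + 14)) = (1 + 5/4)*(651/2 + 15) = (9/4)*(681/2) = 6129/8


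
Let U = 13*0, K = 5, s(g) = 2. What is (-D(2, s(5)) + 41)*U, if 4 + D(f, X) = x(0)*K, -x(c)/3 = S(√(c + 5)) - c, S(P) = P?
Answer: 0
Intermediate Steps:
x(c) = -3*√(5 + c) + 3*c (x(c) = -3*(√(c + 5) - c) = -3*(√(5 + c) - c) = -3*√(5 + c) + 3*c)
D(f, X) = -4 - 15*√5 (D(f, X) = -4 + (-3*√(5 + 0) + 3*0)*5 = -4 + (-3*√5 + 0)*5 = -4 - 3*√5*5 = -4 - 15*√5)
U = 0
(-D(2, s(5)) + 41)*U = (-(-4 - 15*√5) + 41)*0 = ((4 + 15*√5) + 41)*0 = (45 + 15*√5)*0 = 0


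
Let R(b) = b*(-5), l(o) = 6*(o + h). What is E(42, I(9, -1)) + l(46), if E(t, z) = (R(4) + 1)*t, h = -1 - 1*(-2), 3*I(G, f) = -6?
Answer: -516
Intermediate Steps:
I(G, f) = -2 (I(G, f) = (1/3)*(-6) = -2)
h = 1 (h = -1 + 2 = 1)
l(o) = 6 + 6*o (l(o) = 6*(o + 1) = 6*(1 + o) = 6 + 6*o)
R(b) = -5*b
E(t, z) = -19*t (E(t, z) = (-5*4 + 1)*t = (-20 + 1)*t = -19*t)
E(42, I(9, -1)) + l(46) = -19*42 + (6 + 6*46) = -798 + (6 + 276) = -798 + 282 = -516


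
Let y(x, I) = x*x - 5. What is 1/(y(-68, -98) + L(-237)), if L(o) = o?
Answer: 1/4382 ≈ 0.00022821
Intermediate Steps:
y(x, I) = -5 + x² (y(x, I) = x² - 5 = -5 + x²)
1/(y(-68, -98) + L(-237)) = 1/((-5 + (-68)²) - 237) = 1/((-5 + 4624) - 237) = 1/(4619 - 237) = 1/4382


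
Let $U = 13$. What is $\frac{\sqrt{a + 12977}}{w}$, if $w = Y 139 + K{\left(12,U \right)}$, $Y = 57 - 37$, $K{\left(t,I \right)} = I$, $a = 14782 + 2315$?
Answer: $\frac{\sqrt{30074}}{2793} \approx 0.06209$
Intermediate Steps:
$a = 17097$
$Y = 20$ ($Y = 57 - 37 = 20$)
$w = 2793$ ($w = 20 \cdot 139 + 13 = 2780 + 13 = 2793$)
$\frac{\sqrt{a + 12977}}{w} = \frac{\sqrt{17097 + 12977}}{2793} = \sqrt{30074} \cdot \frac{1}{2793} = \frac{\sqrt{30074}}{2793}$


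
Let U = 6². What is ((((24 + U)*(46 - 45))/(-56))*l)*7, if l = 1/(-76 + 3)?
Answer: 15/146 ≈ 0.10274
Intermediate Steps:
U = 36
l = -1/73 (l = 1/(-73) = -1/73 ≈ -0.013699)
((((24 + U)*(46 - 45))/(-56))*l)*7 = ((((24 + 36)*(46 - 45))/(-56))*(-1/73))*7 = (((60*1)*(-1/56))*(-1/73))*7 = ((60*(-1/56))*(-1/73))*7 = -15/14*(-1/73)*7 = (15/1022)*7 = 15/146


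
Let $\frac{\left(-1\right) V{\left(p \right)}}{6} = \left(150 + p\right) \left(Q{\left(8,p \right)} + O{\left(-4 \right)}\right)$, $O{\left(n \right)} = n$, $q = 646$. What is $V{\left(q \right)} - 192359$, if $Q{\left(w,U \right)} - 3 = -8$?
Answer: $-149375$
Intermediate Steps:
$Q{\left(w,U \right)} = -5$ ($Q{\left(w,U \right)} = 3 - 8 = -5$)
$V{\left(p \right)} = 8100 + 54 p$ ($V{\left(p \right)} = - 6 \left(150 + p\right) \left(-5 - 4\right) = - 6 \left(150 + p\right) \left(-9\right) = - 6 \left(-1350 - 9 p\right) = 8100 + 54 p$)
$V{\left(q \right)} - 192359 = \left(8100 + 54 \cdot 646\right) - 192359 = \left(8100 + 34884\right) - 192359 = 42984 - 192359 = -149375$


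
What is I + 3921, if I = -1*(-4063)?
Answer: 7984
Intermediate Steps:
I = 4063
I + 3921 = 4063 + 3921 = 7984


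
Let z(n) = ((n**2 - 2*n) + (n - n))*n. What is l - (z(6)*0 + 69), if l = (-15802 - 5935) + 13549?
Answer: -8257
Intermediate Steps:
l = -8188 (l = -21737 + 13549 = -8188)
z(n) = n*(n**2 - 2*n) (z(n) = ((n**2 - 2*n) + 0)*n = (n**2 - 2*n)*n = n*(n**2 - 2*n))
l - (z(6)*0 + 69) = -8188 - ((6**2*(-2 + 6))*0 + 69) = -8188 - ((36*4)*0 + 69) = -8188 - (144*0 + 69) = -8188 - (0 + 69) = -8188 - 1*69 = -8188 - 69 = -8257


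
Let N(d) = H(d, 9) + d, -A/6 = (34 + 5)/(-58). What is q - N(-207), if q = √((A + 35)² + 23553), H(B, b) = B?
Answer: 414 + √21089497/29 ≈ 572.36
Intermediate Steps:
A = 117/29 (A = -6*(34 + 5)/(-58) = -234*(-1)/58 = -6*(-39/58) = 117/29 ≈ 4.0345)
N(d) = 2*d (N(d) = d + d = 2*d)
q = √21089497/29 (q = √((117/29 + 35)² + 23553) = √((1132/29)² + 23553) = √(1281424/841 + 23553) = √(21089497/841) = √21089497/29 ≈ 158.36)
q - N(-207) = √21089497/29 - 2*(-207) = √21089497/29 - 1*(-414) = √21089497/29 + 414 = 414 + √21089497/29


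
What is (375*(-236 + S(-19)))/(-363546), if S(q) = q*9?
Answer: 50875/121182 ≈ 0.41982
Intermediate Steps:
S(q) = 9*q
(375*(-236 + S(-19)))/(-363546) = (375*(-236 + 9*(-19)))/(-363546) = (375*(-236 - 171))*(-1/363546) = (375*(-407))*(-1/363546) = -152625*(-1/363546) = 50875/121182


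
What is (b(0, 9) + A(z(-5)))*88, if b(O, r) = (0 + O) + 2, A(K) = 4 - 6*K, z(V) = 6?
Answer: -2640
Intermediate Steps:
A(K) = 4 - 6*K
b(O, r) = 2 + O (b(O, r) = O + 2 = 2 + O)
(b(0, 9) + A(z(-5)))*88 = ((2 + 0) + (4 - 6*6))*88 = (2 + (4 - 36))*88 = (2 - 32)*88 = -30*88 = -2640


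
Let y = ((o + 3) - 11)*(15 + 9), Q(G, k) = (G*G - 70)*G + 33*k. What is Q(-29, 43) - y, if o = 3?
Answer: -20820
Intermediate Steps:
Q(G, k) = 33*k + G*(-70 + G²) (Q(G, k) = (G² - 70)*G + 33*k = (-70 + G²)*G + 33*k = G*(-70 + G²) + 33*k = 33*k + G*(-70 + G²))
y = -120 (y = ((3 + 3) - 11)*(15 + 9) = (6 - 11)*24 = -5*24 = -120)
Q(-29, 43) - y = ((-29)³ - 70*(-29) + 33*43) - 1*(-120) = (-24389 + 2030 + 1419) + 120 = -20940 + 120 = -20820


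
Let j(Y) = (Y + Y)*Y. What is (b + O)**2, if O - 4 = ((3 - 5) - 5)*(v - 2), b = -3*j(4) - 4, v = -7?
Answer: 1089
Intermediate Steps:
j(Y) = 2*Y**2 (j(Y) = (2*Y)*Y = 2*Y**2)
b = -100 (b = -6*4**2 - 4 = -6*16 - 4 = -3*32 - 4 = -96 - 4 = -100)
O = 67 (O = 4 + ((3 - 5) - 5)*(-7 - 2) = 4 + (-2 - 5)*(-9) = 4 - 7*(-9) = 4 + 63 = 67)
(b + O)**2 = (-100 + 67)**2 = (-33)**2 = 1089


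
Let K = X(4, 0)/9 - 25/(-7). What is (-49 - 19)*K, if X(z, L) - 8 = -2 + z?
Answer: -20060/63 ≈ -318.41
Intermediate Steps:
X(z, L) = 6 + z (X(z, L) = 8 + (-2 + z) = 6 + z)
K = 295/63 (K = (6 + 4)/9 - 25/(-7) = 10*(⅑) - 25*(-⅐) = 10/9 + 25/7 = 295/63 ≈ 4.6825)
(-49 - 19)*K = (-49 - 19)*(295/63) = -68*295/63 = -20060/63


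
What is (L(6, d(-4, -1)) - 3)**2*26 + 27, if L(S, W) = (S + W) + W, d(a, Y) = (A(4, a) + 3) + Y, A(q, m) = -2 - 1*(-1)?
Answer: 677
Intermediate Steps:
A(q, m) = -1 (A(q, m) = -2 + 1 = -1)
d(a, Y) = 2 + Y (d(a, Y) = (-1 + 3) + Y = 2 + Y)
L(S, W) = S + 2*W
(L(6, d(-4, -1)) - 3)**2*26 + 27 = ((6 + 2*(2 - 1)) - 3)**2*26 + 27 = ((6 + 2*1) - 3)**2*26 + 27 = ((6 + 2) - 3)**2*26 + 27 = (8 - 3)**2*26 + 27 = 5**2*26 + 27 = 25*26 + 27 = 650 + 27 = 677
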